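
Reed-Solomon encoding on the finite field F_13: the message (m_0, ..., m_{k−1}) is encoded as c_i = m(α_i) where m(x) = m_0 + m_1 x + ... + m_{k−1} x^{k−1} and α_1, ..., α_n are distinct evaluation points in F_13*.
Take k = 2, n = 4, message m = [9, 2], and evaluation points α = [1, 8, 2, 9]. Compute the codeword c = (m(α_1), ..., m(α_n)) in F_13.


c = [11, 12, 0, 1]

Message polynomial: m(x) = 9 + 2·x (mod 13).
For each evaluation point α_i, compute m(α_i) mod 13:
  α_1 = 1: Horner steps 2 → 11, so m(1) = 11.
  α_2 = 8: Horner steps 2 → 12, so m(8) = 12.
  α_3 = 2: Horner steps 2 → 0, so m(2) = 0.
  α_4 = 9: Horner steps 2 → 1, so m(9) = 1.
Codeword c = [11, 12, 0, 1] ∈ F_13^4.


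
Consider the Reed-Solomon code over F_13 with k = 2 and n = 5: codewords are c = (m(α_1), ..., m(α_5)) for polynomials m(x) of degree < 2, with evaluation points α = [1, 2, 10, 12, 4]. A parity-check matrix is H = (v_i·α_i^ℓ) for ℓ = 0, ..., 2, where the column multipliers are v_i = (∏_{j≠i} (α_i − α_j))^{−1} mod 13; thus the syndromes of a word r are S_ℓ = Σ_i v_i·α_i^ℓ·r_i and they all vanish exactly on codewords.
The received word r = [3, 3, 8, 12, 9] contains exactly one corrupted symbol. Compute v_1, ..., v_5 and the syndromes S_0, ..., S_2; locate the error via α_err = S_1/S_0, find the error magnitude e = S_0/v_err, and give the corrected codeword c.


S = (7, 1, 2), error at position 2, error magnitude e = 11, c = [3, 5, 8, 12, 9].

Step 1: column multipliers v_i = (∏_{j≠i}(α_i − α_j))^{−1} mod 13.
  i = 1 (α = 1): (1−2)(1−10)(1−12)(1−4) = (−1)·(−9)·(−11)·(−3) = 297 ≡ 11, so v_1 = 11^{−1} = 6 (mod 13).
  i = 2 (α = 2): (2−1)(2−10)(2−12)(2−4) = 1·(−8)·(−10)·(−2) = −160 ≡ 9, so v_2 = 9^{−1} = 3 (mod 13).
  i = 3 (α = 10): (10−1)(10−2)(10−12)(10−4) = 9·8·(−2)·6 = −864 ≡ 7, so v_3 = 7^{−1} = 2 (mod 13).
  i = 4 (α = 12): (12−1)(12−2)(12−10)(12−4) = 11·10·2·8 = 1760 ≡ 5, so v_4 = 5^{−1} = 8 (mod 13).
  i = 5 (α = 4): (4−1)(4−2)(4−10)(4−12) = 3·2·(−6)·(−8) = 288 ≡ 2, so v_5 = 2^{−1} = 7 (mod 13).
  v = [6, 3, 2, 8, 7].
Step 2: syndromes of r = [3, 3, 8, 12, 9] (all sums mod 13).
  S_0 = Σ v_i r_i = 6·3 + 3·3 + 2·8 + 8·12 + 7·9 = 202 ≡ 7.
  S_1 = Σ v_i α_i r_i = 6·1·3 + 3·2·3 + 2·10·8 + 8·12·12 + 7·4·9 = 1600 ≡ 1.
  α_i^2 mod 13 = [1, 4, 9, 1, 3].
  S_2 = Σ v_i α_i^2 r_i = 6·1·3 + 3·4·3 + 2·9·8 + 8·1·12 + 7·3·9 = 483 ≡ 2.
  S = (7, 1, 2) ≠ 0, so r is not a codeword (an error is present).
Step 3: locate the error. For a single error e at position i, S_ℓ = v_i·e·α_i^ℓ, so α_err = S_1/S_0.
  S_0^{−1} = 7^{−1} = 2 (mod 13), so α_err = 1·2 = 2 ≡ 2 = α_2. Error position i = 2.
  Consistency check: S_2/S_1 = 2·1 = 2 ≡ 2 = α_err ✓ (single-error assumption holds).
Step 4: error magnitude e = S_0/v_2 = S_0·∏_{j≠2}(α_2 − α_j) = 7·9 = 63 ≡ 11 (mod 13).
Step 5: correct position 2: c_2 = r_2 − e = 3 − 11 ≡ 5 (mod 13). Hence c = [3, 5, 8, 12, 9].
  Check: interpolating c through the α_i gives m(x) = 1 + 2·x (degree < 2) with m(α_i) = c_i for every i, so c is indeed a codeword.


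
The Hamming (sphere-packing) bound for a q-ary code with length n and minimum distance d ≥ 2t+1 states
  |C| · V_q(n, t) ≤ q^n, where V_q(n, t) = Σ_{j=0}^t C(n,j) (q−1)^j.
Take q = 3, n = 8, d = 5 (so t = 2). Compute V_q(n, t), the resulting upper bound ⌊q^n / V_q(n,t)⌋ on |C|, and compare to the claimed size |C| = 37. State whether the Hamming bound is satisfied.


V_q(n, t) = 129, q^n = 6561, Hamming bound = 50, |C| = 37 ≤ bound (satisfied).

Step 1: Compute V_q(n, t) = Σ_{j=0}^2 C(n, j) (q−1)^j.
  j = 0: C(8,0)·(2)^0 = 1·1 = 1.
  j = 1: C(8,1)·(2)^1 = 8·2 = 16.
  j = 2: C(8,2)·(2)^2 = 28·4 = 112.
  V_q(n, t) = 1 + 16 + 112 = 129.
Step 2: q^n = 3^8 = 6561.
Step 3: Hamming bound ⌊q^n / V_q(n,t)⌋ = ⌊6561/129⌋ = 50.
Step 4: Compare |C| = 37 to 50: satisfied.
The claimed |C| lies below the Hamming bound.


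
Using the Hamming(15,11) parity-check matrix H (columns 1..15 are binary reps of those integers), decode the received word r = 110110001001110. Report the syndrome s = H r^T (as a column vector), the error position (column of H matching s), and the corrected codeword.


s = (0, 1, 0, 0)^T, error position = 4, corrected codeword c = 110010001001110

Compute s = H r^T mod 2 one row at a time:
  s_1 = 0 + 1 + 0 + 0 + 1 + 1 + 1 + 0 = 4 ≡ 0 (mod 2).
  s_2 = 1 + 1 + 0 + 0 + 1 + 1 + 1 + 0 = 5 ≡ 1 (mod 2).
  s_3 = 1 + 0 + 0 + 0 + 0 + 0 + 1 + 0 = 2 ≡ 0 (mod 2).
  s_4 = 1 + 0 + 1 + 0 + 1 + 0 + 1 + 0 = 4 ≡ 0 (mod 2).
s = (0, 1, 0, 0)^T — this equals column 4 of H (binary 0100), so error is at position 4.
Correct: flip bit 4 of r = 110110001001110 to get c = 110010001001110.


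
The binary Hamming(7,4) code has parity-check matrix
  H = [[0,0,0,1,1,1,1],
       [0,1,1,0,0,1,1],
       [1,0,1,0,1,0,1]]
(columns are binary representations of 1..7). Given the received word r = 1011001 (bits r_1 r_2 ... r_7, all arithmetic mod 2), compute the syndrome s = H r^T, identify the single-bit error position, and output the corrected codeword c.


s = (0, 0, 1)^T, error position = 1, corrected codeword c = 0011001

Compute s = H r^T mod 2 one row at a time:
  s_1 = 1 + 0 + 0 + 1 = 2 ≡ 0 (mod 2).
  s_2 = 0 + 1 + 0 + 1 = 2 ≡ 0 (mod 2).
  s_3 = 1 + 1 + 0 + 1 = 3 ≡ 1 (mod 2).
s = (0, 0, 1)^T — this equals column 1 of H (binary 001), so error is at position 1.
Correct: flip bit 1 of r = 1011001 to get c = 0011001.


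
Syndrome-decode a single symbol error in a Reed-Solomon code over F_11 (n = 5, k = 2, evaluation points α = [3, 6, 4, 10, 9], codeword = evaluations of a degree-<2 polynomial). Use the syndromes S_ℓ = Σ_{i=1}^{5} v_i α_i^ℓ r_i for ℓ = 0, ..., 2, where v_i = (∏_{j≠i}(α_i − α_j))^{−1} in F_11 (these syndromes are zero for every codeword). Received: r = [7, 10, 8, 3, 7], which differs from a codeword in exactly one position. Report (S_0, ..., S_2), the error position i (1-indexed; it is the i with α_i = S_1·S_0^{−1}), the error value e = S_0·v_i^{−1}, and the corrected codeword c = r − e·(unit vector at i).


S = (3, 5, 1), error at position 5, error magnitude e = 5, c = [7, 10, 8, 3, 2].

Step 1: column multipliers v_i = (∏_{j≠i}(α_i − α_j))^{−1} mod 11.
  i = 1 (α = 3): (3−6)(3−4)(3−10)(3−9) = (−3)·(−1)·(−7)·(−6) = 126 ≡ 5, so v_1 = 5^{−1} = 9 (mod 11).
  i = 2 (α = 6): (6−3)(6−4)(6−10)(6−9) = 3·2·(−4)·(−3) = 72 ≡ 6, so v_2 = 6^{−1} = 2 (mod 11).
  i = 3 (α = 4): (4−3)(4−6)(4−10)(4−9) = 1·(−2)·(−6)·(−5) = −60 ≡ 6, so v_3 = 6^{−1} = 2 (mod 11).
  i = 4 (α = 10): (10−3)(10−6)(10−4)(10−9) = 7·4·6·1 = 168 ≡ 3, so v_4 = 3^{−1} = 4 (mod 11).
  i = 5 (α = 9): (9−3)(9−6)(9−4)(9−10) = 6·3·5·(−1) = −90 ≡ 9, so v_5 = 9^{−1} = 5 (mod 11).
  v = [9, 2, 2, 4, 5].
Step 2: syndromes of r = [7, 10, 8, 3, 7] (all sums mod 11).
  S_0 = Σ v_i r_i = 9·7 + 2·10 + 2·8 + 4·3 + 5·7 = 146 ≡ 3.
  S_1 = Σ v_i α_i r_i = 9·3·7 + 2·6·10 + 2·4·8 + 4·10·3 + 5·9·7 = 808 ≡ 5.
  α_i^2 mod 11 = [9, 3, 5, 1, 4].
  S_2 = Σ v_i α_i^2 r_i = 9·9·7 + 2·3·10 + 2·5·8 + 4·1·3 + 5·4·7 = 859 ≡ 1.
  S = (3, 5, 1) ≠ 0, so r is not a codeword (an error is present).
Step 3: locate the error. For a single error e at position i, S_ℓ = v_i·e·α_i^ℓ, so α_err = S_1/S_0.
  S_0^{−1} = 3^{−1} = 4 (mod 11), so α_err = 5·4 = 20 ≡ 9 = α_5. Error position i = 5.
  Consistency check: S_2/S_1 = 1·9 = 9 ≡ 9 = α_err ✓ (single-error assumption holds).
Step 4: error magnitude e = S_0/v_5 = S_0·∏_{j≠5}(α_5 − α_j) = 3·9 = 27 ≡ 5 (mod 11).
Step 5: correct position 5: c_5 = r_5 − e = 7 − 5 ≡ 2 (mod 11). Hence c = [7, 10, 8, 3, 2].
  Check: interpolating c through the α_i gives m(x) = 4 + 1·x (degree < 2) with m(α_i) = c_i for every i, so c is indeed a codeword.


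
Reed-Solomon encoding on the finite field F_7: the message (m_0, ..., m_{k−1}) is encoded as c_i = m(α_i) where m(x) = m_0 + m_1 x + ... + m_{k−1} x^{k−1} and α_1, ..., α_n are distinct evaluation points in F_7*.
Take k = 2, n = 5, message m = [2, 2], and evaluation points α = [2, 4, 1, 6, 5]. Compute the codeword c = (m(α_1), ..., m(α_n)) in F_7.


c = [6, 3, 4, 0, 5]

Message polynomial: m(x) = 2 + 2·x (mod 7).
For each evaluation point α_i, compute m(α_i) mod 7:
  α_1 = 2: Horner steps 2 → 6, so m(2) = 6.
  α_2 = 4: Horner steps 2 → 3, so m(4) = 3.
  α_3 = 1: Horner steps 2 → 4, so m(1) = 4.
  α_4 = 6: Horner steps 2 → 0, so m(6) = 0.
  α_5 = 5: Horner steps 2 → 5, so m(5) = 5.
Codeword c = [6, 3, 4, 0, 5] ∈ F_7^5.


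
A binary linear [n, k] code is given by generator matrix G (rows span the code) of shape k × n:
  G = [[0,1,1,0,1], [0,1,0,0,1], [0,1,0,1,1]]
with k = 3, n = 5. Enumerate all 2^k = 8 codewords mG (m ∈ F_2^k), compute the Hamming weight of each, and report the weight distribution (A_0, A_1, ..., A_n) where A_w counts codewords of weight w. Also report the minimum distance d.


Weight distribution: A_0 = 1, A_1 = 2, A_2 = 2, A_3 = 2, A_4 = 1. Minimum distance d = 1.

Enumerate all 2^3 = 8 messages m ∈ F_2^3.
For each, compute codeword c = mG in F_2^5, then tally its weight.
  m = 000 → c = 00000, weight = 0.
  m = 100 → c = 01101, weight = 3.
  m = 010 → c = 01001, weight = 2.
  m = 110 → c = 00100, weight = 1.
  m = 001 → c = 01011, weight = 3.
  m = 101 → c = 00110, weight = 2.
  m = 011 → c = 00010, weight = 1.
  m = 111 → c = 01111, weight = 4.
Tally weights:
  weight 0: 1 codewords.
  weight 1: 2 codewords.
  weight 2: 2 codewords.
  weight 3: 2 codewords.
  weight 4: 1 codewords.
Minimum distance d = smallest w > 0 with A_w > 0 = 1.
Sanity: Σ A_w = 8 = 2^3 = 8 ✓.


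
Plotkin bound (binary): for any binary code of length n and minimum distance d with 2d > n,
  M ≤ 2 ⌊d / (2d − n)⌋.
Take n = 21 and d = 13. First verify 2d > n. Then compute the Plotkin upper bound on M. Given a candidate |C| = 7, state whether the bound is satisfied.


Plotkin bound M ≤ 4; given |C| = 7 > bound (violated).

Check applicability: 2d = 26, n = 21.
2d − n = 5 > 0, so Plotkin applies.
Compute d/(2d−n) = 13/5 ≈ 2.6000.
⌊d/(2d−n)⌋ = 2.
Plotkin bound: M ≤ 2·2 = 4.
Given |C| = 7, check: VIOLATED.
This |C| is above the Plotkin bound, so no binary code with n = 21, d = 13 and 7 codewords exists.


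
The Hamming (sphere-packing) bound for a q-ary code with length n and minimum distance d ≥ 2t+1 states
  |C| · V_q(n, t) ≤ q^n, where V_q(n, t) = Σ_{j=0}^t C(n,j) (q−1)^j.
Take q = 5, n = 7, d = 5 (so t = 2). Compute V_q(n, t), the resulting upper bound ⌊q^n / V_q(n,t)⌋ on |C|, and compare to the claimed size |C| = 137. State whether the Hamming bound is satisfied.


V_q(n, t) = 365, q^n = 78125, Hamming bound = 214, |C| = 137 ≤ bound (satisfied).

Step 1: Compute V_q(n, t) = Σ_{j=0}^2 C(n, j) (q−1)^j.
  j = 0: C(7,0)·(4)^0 = 1·1 = 1.
  j = 1: C(7,1)·(4)^1 = 7·4 = 28.
  j = 2: C(7,2)·(4)^2 = 21·16 = 336.
  V_q(n, t) = 1 + 28 + 336 = 365.
Step 2: q^n = 5^7 = 78125.
Step 3: Hamming bound ⌊q^n / V_q(n,t)⌋ = ⌊78125/365⌋ = 214.
Step 4: Compare |C| = 137 to 214: satisfied.
The claimed |C| lies below the Hamming bound.


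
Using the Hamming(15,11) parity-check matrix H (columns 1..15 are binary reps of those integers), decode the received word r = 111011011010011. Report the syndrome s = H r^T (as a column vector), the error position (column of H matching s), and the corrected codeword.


s = (1, 0, 0, 0)^T, error position = 8, corrected codeword c = 111011001010011

Compute s = H r^T mod 2 one row at a time:
  s_1 = 1 + 1 + 0 + 1 + 0 + 0 + 1 + 1 = 5 ≡ 1 (mod 2).
  s_2 = 0 + 1 + 1 + 0 + 0 + 0 + 1 + 1 = 4 ≡ 0 (mod 2).
  s_3 = 1 + 1 + 1 + 0 + 0 + 1 + 1 + 1 = 6 ≡ 0 (mod 2).
  s_4 = 1 + 1 + 1 + 0 + 1 + 1 + 0 + 1 = 6 ≡ 0 (mod 2).
s = (1, 0, 0, 0)^T — this equals column 8 of H (binary 1000), so error is at position 8.
Correct: flip bit 8 of r = 111011011010011 to get c = 111011001010011.


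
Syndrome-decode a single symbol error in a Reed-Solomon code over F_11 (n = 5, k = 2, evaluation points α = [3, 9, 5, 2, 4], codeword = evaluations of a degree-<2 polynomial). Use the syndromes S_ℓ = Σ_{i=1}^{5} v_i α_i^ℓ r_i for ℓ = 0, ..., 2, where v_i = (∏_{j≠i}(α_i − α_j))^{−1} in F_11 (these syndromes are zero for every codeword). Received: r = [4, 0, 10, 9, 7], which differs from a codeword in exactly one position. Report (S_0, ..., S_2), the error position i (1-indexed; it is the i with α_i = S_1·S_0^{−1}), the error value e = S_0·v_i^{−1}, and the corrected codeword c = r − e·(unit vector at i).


S = (7, 3, 6), error at position 4, error magnitude e = 8, c = [4, 0, 10, 1, 7].

Step 1: column multipliers v_i = (∏_{j≠i}(α_i − α_j))^{−1} mod 11.
  i = 1 (α = 3): (3−9)(3−5)(3−2)(3−4) = (−6)·(−2)·1·(−1) = −12 ≡ 10, so v_1 = 10^{−1} = 10 (mod 11).
  i = 2 (α = 9): (9−3)(9−5)(9−2)(9−4) = 6·4·7·5 = 840 ≡ 4, so v_2 = 4^{−1} = 3 (mod 11).
  i = 3 (α = 5): (5−3)(5−9)(5−2)(5−4) = 2·(−4)·3·1 = −24 ≡ 9, so v_3 = 9^{−1} = 5 (mod 11).
  i = 4 (α = 2): (2−3)(2−9)(2−5)(2−4) = (−1)·(−7)·(−3)·(−2) = 42 ≡ 9, so v_4 = 9^{−1} = 5 (mod 11).
  i = 5 (α = 4): (4−3)(4−9)(4−5)(4−2) = 1·(−5)·(−1)·2 = 10 ≡ 10, so v_5 = 10^{−1} = 10 (mod 11).
  v = [10, 3, 5, 5, 10].
Step 2: syndromes of r = [4, 0, 10, 9, 7] (all sums mod 11).
  S_0 = Σ v_i r_i = 10·4 + 3·0 + 5·10 + 5·9 + 10·7 = 205 ≡ 7.
  S_1 = Σ v_i α_i r_i = 10·3·4 + 3·9·0 + 5·5·10 + 5·2·9 + 10·4·7 = 740 ≡ 3.
  α_i^2 mod 11 = [9, 4, 3, 4, 5].
  S_2 = Σ v_i α_i^2 r_i = 10·9·4 + 3·4·0 + 5·3·10 + 5·4·9 + 10·5·7 = 1040 ≡ 6.
  S = (7, 3, 6) ≠ 0, so r is not a codeword (an error is present).
Step 3: locate the error. For a single error e at position i, S_ℓ = v_i·e·α_i^ℓ, so α_err = S_1/S_0.
  S_0^{−1} = 7^{−1} = 8 (mod 11), so α_err = 3·8 = 24 ≡ 2 = α_4. Error position i = 4.
  Consistency check: S_2/S_1 = 6·4 = 24 ≡ 2 = α_err ✓ (single-error assumption holds).
Step 4: error magnitude e = S_0/v_4 = S_0·∏_{j≠4}(α_4 − α_j) = 7·9 = 63 ≡ 8 (mod 11).
Step 5: correct position 4: c_4 = r_4 − e = 9 − 8 ≡ 1 (mod 11). Hence c = [4, 0, 10, 1, 7].
  Check: interpolating c through the α_i gives m(x) = 6 + 3·x (degree < 2) with m(α_i) = c_i for every i, so c is indeed a codeword.


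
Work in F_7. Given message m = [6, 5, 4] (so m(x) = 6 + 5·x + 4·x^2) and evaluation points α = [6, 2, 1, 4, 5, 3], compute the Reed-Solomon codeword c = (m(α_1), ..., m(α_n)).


c = [5, 4, 1, 6, 5, 1]

Message polynomial: m(x) = 6 + 5·x + 4·x^2 (mod 7).
For each evaluation point α_i, compute m(α_i) mod 7:
  α_1 = 6: Horner steps 4 → 1 → 5, so m(6) = 5.
  α_2 = 2: Horner steps 4 → 6 → 4, so m(2) = 4.
  α_3 = 1: Horner steps 4 → 2 → 1, so m(1) = 1.
  α_4 = 4: Horner steps 4 → 0 → 6, so m(4) = 6.
  α_5 = 5: Horner steps 4 → 4 → 5, so m(5) = 5.
  α_6 = 3: Horner steps 4 → 3 → 1, so m(3) = 1.
Codeword c = [5, 4, 1, 6, 5, 1] ∈ F_7^6.


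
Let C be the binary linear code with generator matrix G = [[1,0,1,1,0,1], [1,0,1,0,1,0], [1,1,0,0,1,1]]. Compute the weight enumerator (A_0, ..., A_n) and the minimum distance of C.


Weight distribution: A_0 = 1, A_3 = 4, A_4 = 3. Minimum distance d = 3.

Enumerate all 2^3 = 8 messages m ∈ F_2^3.
For each, compute codeword c = mG in F_2^6, then tally its weight.
  m = 000 → c = 000000, weight = 0.
  m = 100 → c = 101101, weight = 4.
  m = 010 → c = 101010, weight = 3.
  m = 110 → c = 000111, weight = 3.
  m = 001 → c = 110011, weight = 4.
  m = 101 → c = 011110, weight = 4.
  m = 011 → c = 011001, weight = 3.
  m = 111 → c = 110100, weight = 3.
Tally weights:
  weight 0: 1 codewords.
  weight 3: 4 codewords.
  weight 4: 3 codewords.
Minimum distance d = smallest w > 0 with A_w > 0 = 3.
Sanity: Σ A_w = 8 = 2^3 = 8 ✓.


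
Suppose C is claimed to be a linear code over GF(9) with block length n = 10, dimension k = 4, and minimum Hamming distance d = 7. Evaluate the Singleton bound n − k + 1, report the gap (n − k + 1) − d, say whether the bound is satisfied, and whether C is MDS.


Singleton RHS = n − k + 1 = 7, slack = 0, bound satisfied, MDS.

Singleton bound: d ≤ n − k + 1.
Here n = 10, k = 4, so n − k + 1 = 7.
Given d = 7, check d ≤ 7: YES.
Slack = (n − k + 1) − d = 0.
The code is MDS (slack = 0).
Description: the claimed parameters are [10, 4, 7]_9; such a code would be MDS (meets Singleton bound).


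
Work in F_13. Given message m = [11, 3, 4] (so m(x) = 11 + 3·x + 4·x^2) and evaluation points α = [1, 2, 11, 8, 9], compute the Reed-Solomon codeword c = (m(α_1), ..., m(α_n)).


c = [5, 7, 8, 5, 11]

Message polynomial: m(x) = 11 + 3·x + 4·x^2 (mod 13).
For each evaluation point α_i, compute m(α_i) mod 13:
  α_1 = 1: Horner steps 4 → 7 → 5, so m(1) = 5.
  α_2 = 2: Horner steps 4 → 11 → 7, so m(2) = 7.
  α_3 = 11: Horner steps 4 → 8 → 8, so m(11) = 8.
  α_4 = 8: Horner steps 4 → 9 → 5, so m(8) = 5.
  α_5 = 9: Horner steps 4 → 0 → 11, so m(9) = 11.
Codeword c = [5, 7, 8, 5, 11] ∈ F_13^5.


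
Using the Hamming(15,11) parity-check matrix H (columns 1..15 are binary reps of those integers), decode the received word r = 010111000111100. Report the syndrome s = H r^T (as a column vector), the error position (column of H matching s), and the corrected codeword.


s = (0, 1, 0, 1)^T, error position = 5, corrected codeword c = 010101000111100

Compute s = H r^T mod 2 one row at a time:
  s_1 = 0 + 0 + 1 + 1 + 1 + 1 + 0 + 0 = 4 ≡ 0 (mod 2).
  s_2 = 1 + 1 + 1 + 0 + 1 + 1 + 0 + 0 = 5 ≡ 1 (mod 2).
  s_3 = 1 + 0 + 1 + 0 + 1 + 1 + 0 + 0 = 4 ≡ 0 (mod 2).
  s_4 = 0 + 0 + 1 + 0 + 0 + 1 + 1 + 0 = 3 ≡ 1 (mod 2).
s = (0, 1, 0, 1)^T — this equals column 5 of H (binary 0101), so error is at position 5.
Correct: flip bit 5 of r = 010111000111100 to get c = 010101000111100.


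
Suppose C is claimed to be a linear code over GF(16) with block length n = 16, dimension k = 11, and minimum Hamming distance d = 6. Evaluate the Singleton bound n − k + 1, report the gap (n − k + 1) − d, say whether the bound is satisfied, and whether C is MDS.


Singleton RHS = n − k + 1 = 6, slack = 0, bound satisfied, MDS.

Singleton bound: d ≤ n − k + 1.
Here n = 16, k = 11, so n − k + 1 = 6.
Given d = 6, check d ≤ 6: YES.
Slack = (n − k + 1) − d = 0.
The code is MDS (slack = 0).
Description: the claimed parameters are [16, 11, 6]_16; such a code would be MDS (meets Singleton bound).


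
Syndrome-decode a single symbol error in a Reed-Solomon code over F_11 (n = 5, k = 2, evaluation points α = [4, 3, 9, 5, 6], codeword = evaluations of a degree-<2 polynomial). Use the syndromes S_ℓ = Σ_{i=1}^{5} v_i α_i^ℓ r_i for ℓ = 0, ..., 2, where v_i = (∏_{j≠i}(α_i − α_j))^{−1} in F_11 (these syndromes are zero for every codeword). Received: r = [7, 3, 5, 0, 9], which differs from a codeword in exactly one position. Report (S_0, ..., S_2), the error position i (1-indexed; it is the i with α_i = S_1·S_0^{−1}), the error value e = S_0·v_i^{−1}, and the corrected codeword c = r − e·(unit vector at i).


S = (4, 2, 1), error at position 5, error magnitude e = 5, c = [7, 3, 5, 0, 4].

Step 1: column multipliers v_i = (∏_{j≠i}(α_i − α_j))^{−1} mod 11.
  i = 1 (α = 4): (4−3)(4−9)(4−5)(4−6) = 1·(−5)·(−1)·(−2) = −10 ≡ 1, so v_1 = 1^{−1} = 1 (mod 11).
  i = 2 (α = 3): (3−4)(3−9)(3−5)(3−6) = (−1)·(−6)·(−2)·(−3) = 36 ≡ 3, so v_2 = 3^{−1} = 4 (mod 11).
  i = 3 (α = 9): (9−4)(9−3)(9−5)(9−6) = 5·6·4·3 = 360 ≡ 8, so v_3 = 8^{−1} = 7 (mod 11).
  i = 4 (α = 5): (5−4)(5−3)(5−9)(5−6) = 1·2·(−4)·(−1) = 8 ≡ 8, so v_4 = 8^{−1} = 7 (mod 11).
  i = 5 (α = 6): (6−4)(6−3)(6−9)(6−5) = 2·3·(−3)·1 = −18 ≡ 4, so v_5 = 4^{−1} = 3 (mod 11).
  v = [1, 4, 7, 7, 3].
Step 2: syndromes of r = [7, 3, 5, 0, 9] (all sums mod 11).
  S_0 = Σ v_i r_i = 1·7 + 4·3 + 7·5 + 7·0 + 3·9 = 81 ≡ 4.
  S_1 = Σ v_i α_i r_i = 1·4·7 + 4·3·3 + 7·9·5 + 7·5·0 + 3·6·9 = 541 ≡ 2.
  α_i^2 mod 11 = [5, 9, 4, 3, 3].
  S_2 = Σ v_i α_i^2 r_i = 1·5·7 + 4·9·3 + 7·4·5 + 7·3·0 + 3·3·9 = 364 ≡ 1.
  S = (4, 2, 1) ≠ 0, so r is not a codeword (an error is present).
Step 3: locate the error. For a single error e at position i, S_ℓ = v_i·e·α_i^ℓ, so α_err = S_1/S_0.
  S_0^{−1} = 4^{−1} = 3 (mod 11), so α_err = 2·3 = 6 ≡ 6 = α_5. Error position i = 5.
  Consistency check: S_2/S_1 = 1·6 = 6 ≡ 6 = α_err ✓ (single-error assumption holds).
Step 4: error magnitude e = S_0/v_5 = S_0·∏_{j≠5}(α_5 − α_j) = 4·4 = 16 ≡ 5 (mod 11).
Step 5: correct position 5: c_5 = r_5 − e = 9 − 5 ≡ 4 (mod 11). Hence c = [7, 3, 5, 0, 4].
  Check: interpolating c through the α_i gives m(x) = 2 + 4·x (degree < 2) with m(α_i) = c_i for every i, so c is indeed a codeword.


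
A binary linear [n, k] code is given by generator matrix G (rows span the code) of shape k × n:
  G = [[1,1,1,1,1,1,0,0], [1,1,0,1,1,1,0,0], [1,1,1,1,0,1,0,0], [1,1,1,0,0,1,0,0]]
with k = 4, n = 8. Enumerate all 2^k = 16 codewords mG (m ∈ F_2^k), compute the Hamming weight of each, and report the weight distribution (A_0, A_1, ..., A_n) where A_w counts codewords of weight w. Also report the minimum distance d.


Weight distribution: A_0 = 1, A_1 = 3, A_2 = 3, A_3 = 2, A_4 = 3, A_5 = 3, A_6 = 1. Minimum distance d = 1.

Enumerate all 2^4 = 16 messages m ∈ F_2^4.
For each, compute codeword c = mG in F_2^8, then tally its weight.
  m = 0000 → c = 00000000, weight = 0.
  m = 1000 → c = 11111100, weight = 6.
  m = 0100 → c = 11011100, weight = 5.
  m = 1100 → c = 00100000, weight = 1.
  m = 0010 → c = 11110100, weight = 5.
  m = 1010 → c = 00001000, weight = 1.
  m = 0110 → c = 00101000, weight = 2.
  m = 1110 → c = 11010100, weight = 4.
  m = 0001 → c = 11100100, weight = 4.
  m = 1001 → c = 00011000, weight = 2.
  m = 0101 → c = 00111000, weight = 3.
  m = 1101 → c = 11000100, weight = 3.
  m = 0011 → c = 00010000, weight = 1.
  m = 1011 → c = 11101100, weight = 5.
  m = 0111 → c = 11001100, weight = 4.
  m = 1111 → c = 00110000, weight = 2.
Tally weights:
  weight 0: 1 codewords.
  weight 1: 3 codewords.
  weight 2: 3 codewords.
  weight 3: 2 codewords.
  weight 4: 3 codewords.
  weight 5: 3 codewords.
  weight 6: 1 codewords.
Minimum distance d = smallest w > 0 with A_w > 0 = 1.
Sanity: Σ A_w = 16 = 2^4 = 16 ✓.


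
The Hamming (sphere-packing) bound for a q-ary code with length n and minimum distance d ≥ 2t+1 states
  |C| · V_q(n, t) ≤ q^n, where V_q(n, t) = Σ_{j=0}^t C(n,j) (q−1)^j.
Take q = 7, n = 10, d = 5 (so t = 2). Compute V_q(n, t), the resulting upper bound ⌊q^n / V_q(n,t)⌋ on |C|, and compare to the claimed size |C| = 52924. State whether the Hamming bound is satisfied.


V_q(n, t) = 1681, q^n = 282475249, Hamming bound = 168040, |C| = 52924 ≤ bound (satisfied).

Step 1: Compute V_q(n, t) = Σ_{j=0}^2 C(n, j) (q−1)^j.
  j = 0: C(10,0)·(6)^0 = 1·1 = 1.
  j = 1: C(10,1)·(6)^1 = 10·6 = 60.
  j = 2: C(10,2)·(6)^2 = 45·36 = 1620.
  V_q(n, t) = 1 + 60 + 1620 = 1681.
Step 2: q^n = 7^10 = 282475249.
Step 3: Hamming bound ⌊q^n / V_q(n,t)⌋ = ⌊282475249/1681⌋ = 168040.
Step 4: Compare |C| = 52924 to 168040: satisfied.
The claimed |C| lies below the Hamming bound.


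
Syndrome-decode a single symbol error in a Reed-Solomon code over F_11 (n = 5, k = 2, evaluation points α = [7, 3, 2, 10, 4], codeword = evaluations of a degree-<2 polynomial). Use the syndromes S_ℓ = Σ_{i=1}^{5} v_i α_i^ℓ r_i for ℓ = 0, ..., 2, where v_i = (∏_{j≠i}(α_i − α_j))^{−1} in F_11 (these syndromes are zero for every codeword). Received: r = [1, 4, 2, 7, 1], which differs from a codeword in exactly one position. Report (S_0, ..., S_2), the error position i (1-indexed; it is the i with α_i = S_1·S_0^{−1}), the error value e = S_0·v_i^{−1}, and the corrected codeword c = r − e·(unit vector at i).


S = (2, 8, 10), error at position 5, error magnitude e = 6, c = [1, 4, 2, 7, 6].

Step 1: column multipliers v_i = (∏_{j≠i}(α_i − α_j))^{−1} mod 11.
  i = 1 (α = 7): (7−3)(7−2)(7−10)(7−4) = 4·5·(−3)·3 = −180 ≡ 7, so v_1 = 7^{−1} = 8 (mod 11).
  i = 2 (α = 3): (3−7)(3−2)(3−10)(3−4) = (−4)·1·(−7)·(−1) = −28 ≡ 5, so v_2 = 5^{−1} = 9 (mod 11).
  i = 3 (α = 2): (2−7)(2−3)(2−10)(2−4) = (−5)·(−1)·(−8)·(−2) = 80 ≡ 3, so v_3 = 3^{−1} = 4 (mod 11).
  i = 4 (α = 10): (10−7)(10−3)(10−2)(10−4) = 3·7·8·6 = 1008 ≡ 7, so v_4 = 7^{−1} = 8 (mod 11).
  i = 5 (α = 4): (4−7)(4−3)(4−2)(4−10) = (−3)·1·2·(−6) = 36 ≡ 3, so v_5 = 3^{−1} = 4 (mod 11).
  v = [8, 9, 4, 8, 4].
Step 2: syndromes of r = [1, 4, 2, 7, 1] (all sums mod 11).
  S_0 = Σ v_i r_i = 8·1 + 9·4 + 4·2 + 8·7 + 4·1 = 112 ≡ 2.
  S_1 = Σ v_i α_i r_i = 8·7·1 + 9·3·4 + 4·2·2 + 8·10·7 + 4·4·1 = 756 ≡ 8.
  α_i^2 mod 11 = [5, 9, 4, 1, 5].
  S_2 = Σ v_i α_i^2 r_i = 8·5·1 + 9·9·4 + 4·4·2 + 8·1·7 + 4·5·1 = 472 ≡ 10.
  S = (2, 8, 10) ≠ 0, so r is not a codeword (an error is present).
Step 3: locate the error. For a single error e at position i, S_ℓ = v_i·e·α_i^ℓ, so α_err = S_1/S_0.
  S_0^{−1} = 2^{−1} = 6 (mod 11), so α_err = 8·6 = 48 ≡ 4 = α_5. Error position i = 5.
  Consistency check: S_2/S_1 = 10·7 = 70 ≡ 4 = α_err ✓ (single-error assumption holds).
Step 4: error magnitude e = S_0/v_5 = S_0·∏_{j≠5}(α_5 − α_j) = 2·3 = 6 ≡ 6 (mod 11).
Step 5: correct position 5: c_5 = r_5 − e = 1 − 6 ≡ 6 (mod 11). Hence c = [1, 4, 2, 7, 6].
  Check: interpolating c through the α_i gives m(x) = 9 + 2·x (degree < 2) with m(α_i) = c_i for every i, so c is indeed a codeword.


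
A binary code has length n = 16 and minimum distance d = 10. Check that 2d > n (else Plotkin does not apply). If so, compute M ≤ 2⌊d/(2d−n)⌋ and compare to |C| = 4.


Plotkin bound M ≤ 4; given |C| = 4 ≤ bound (satisfied).

Check applicability: 2d = 20, n = 16.
2d − n = 4 > 0, so Plotkin applies.
Compute d/(2d−n) = 10/4 ≈ 2.5000.
⌊d/(2d−n)⌋ = 2.
Plotkin bound: M ≤ 2·2 = 4.
Given |C| = 4, check: satisfied.
This |C| is at the Plotkin bound.


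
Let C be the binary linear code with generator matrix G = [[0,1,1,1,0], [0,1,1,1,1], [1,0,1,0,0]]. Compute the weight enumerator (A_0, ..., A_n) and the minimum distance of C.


Weight distribution: A_0 = 1, A_1 = 1, A_2 = 1, A_3 = 3, A_4 = 2. Minimum distance d = 1.

Enumerate all 2^3 = 8 messages m ∈ F_2^3.
For each, compute codeword c = mG in F_2^5, then tally its weight.
  m = 000 → c = 00000, weight = 0.
  m = 100 → c = 01110, weight = 3.
  m = 010 → c = 01111, weight = 4.
  m = 110 → c = 00001, weight = 1.
  m = 001 → c = 10100, weight = 2.
  m = 101 → c = 11010, weight = 3.
  m = 011 → c = 11011, weight = 4.
  m = 111 → c = 10101, weight = 3.
Tally weights:
  weight 0: 1 codewords.
  weight 1: 1 codewords.
  weight 2: 1 codewords.
  weight 3: 3 codewords.
  weight 4: 2 codewords.
Minimum distance d = smallest w > 0 with A_w > 0 = 1.
Sanity: Σ A_w = 8 = 2^3 = 8 ✓.


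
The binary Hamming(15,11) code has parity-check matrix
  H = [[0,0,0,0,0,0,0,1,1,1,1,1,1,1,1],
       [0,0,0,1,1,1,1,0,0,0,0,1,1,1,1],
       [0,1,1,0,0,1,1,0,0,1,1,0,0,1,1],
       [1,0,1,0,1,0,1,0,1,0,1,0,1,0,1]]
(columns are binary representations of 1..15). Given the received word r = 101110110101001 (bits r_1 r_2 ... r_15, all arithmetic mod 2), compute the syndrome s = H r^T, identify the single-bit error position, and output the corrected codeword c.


s = (0, 1, 0, 1)^T, error position = 5, corrected codeword c = 101100110101001

Compute s = H r^T mod 2 one row at a time:
  s_1 = 1 + 0 + 1 + 0 + 1 + 0 + 0 + 1 = 4 ≡ 0 (mod 2).
  s_2 = 1 + 1 + 0 + 1 + 1 + 0 + 0 + 1 = 5 ≡ 1 (mod 2).
  s_3 = 0 + 1 + 0 + 1 + 1 + 0 + 0 + 1 = 4 ≡ 0 (mod 2).
  s_4 = 1 + 1 + 1 + 1 + 0 + 0 + 0 + 1 = 5 ≡ 1 (mod 2).
s = (0, 1, 0, 1)^T — this equals column 5 of H (binary 0101), so error is at position 5.
Correct: flip bit 5 of r = 101110110101001 to get c = 101100110101001.


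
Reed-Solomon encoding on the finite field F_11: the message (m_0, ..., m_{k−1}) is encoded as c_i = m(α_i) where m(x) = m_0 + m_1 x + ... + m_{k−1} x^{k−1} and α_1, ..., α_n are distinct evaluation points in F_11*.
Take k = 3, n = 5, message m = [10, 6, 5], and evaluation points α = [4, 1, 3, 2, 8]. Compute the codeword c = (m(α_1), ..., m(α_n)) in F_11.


c = [4, 10, 7, 9, 4]

Message polynomial: m(x) = 10 + 6·x + 5·x^2 (mod 11).
For each evaluation point α_i, compute m(α_i) mod 11:
  α_1 = 4: Horner steps 5 → 4 → 4, so m(4) = 4.
  α_2 = 1: Horner steps 5 → 0 → 10, so m(1) = 10.
  α_3 = 3: Horner steps 5 → 10 → 7, so m(3) = 7.
  α_4 = 2: Horner steps 5 → 5 → 9, so m(2) = 9.
  α_5 = 8: Horner steps 5 → 2 → 4, so m(8) = 4.
Codeword c = [4, 10, 7, 9, 4] ∈ F_11^5.


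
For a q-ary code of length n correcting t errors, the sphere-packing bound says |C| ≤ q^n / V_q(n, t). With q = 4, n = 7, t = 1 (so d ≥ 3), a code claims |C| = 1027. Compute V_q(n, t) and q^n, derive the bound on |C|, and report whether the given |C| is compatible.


V_q(n, t) = 22, q^n = 16384, Hamming bound = 744, |C| = 1027 > bound (violated).

Step 1: Compute V_q(n, t) = Σ_{j=0}^1 C(n, j) (q−1)^j.
  j = 0: C(7,0)·(3)^0 = 1·1 = 1.
  j = 1: C(7,1)·(3)^1 = 7·3 = 21.
  V_q(n, t) = 1 + 21 = 22.
Step 2: q^n = 4^7 = 16384.
Step 3: Hamming bound ⌊q^n / V_q(n,t)⌋ = ⌊16384/22⌋ = 744.
Step 4: Compare |C| = 1027 to 744: violated.
The claimed |C| lies above the Hamming bound, so no 4-ary code of length 7 with d ≥ 3 can have 1027 codewords.


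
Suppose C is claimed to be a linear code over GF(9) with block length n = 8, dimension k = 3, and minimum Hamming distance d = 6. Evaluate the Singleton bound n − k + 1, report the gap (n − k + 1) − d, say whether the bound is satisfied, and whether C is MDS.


Singleton RHS = n − k + 1 = 6, slack = 0, bound satisfied, MDS.

Singleton bound: d ≤ n − k + 1.
Here n = 8, k = 3, so n − k + 1 = 6.
Given d = 6, check d ≤ 6: YES.
Slack = (n − k + 1) − d = 0.
The code is MDS (slack = 0).
Description: the claimed parameters are [8, 3, 6]_9; such a code would be MDS (meets Singleton bound).


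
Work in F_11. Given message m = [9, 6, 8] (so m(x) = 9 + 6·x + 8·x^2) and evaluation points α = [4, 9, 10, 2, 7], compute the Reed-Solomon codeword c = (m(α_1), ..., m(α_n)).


c = [7, 7, 0, 9, 3]

Message polynomial: m(x) = 9 + 6·x + 8·x^2 (mod 11).
For each evaluation point α_i, compute m(α_i) mod 11:
  α_1 = 4: Horner steps 8 → 5 → 7, so m(4) = 7.
  α_2 = 9: Horner steps 8 → 1 → 7, so m(9) = 7.
  α_3 = 10: Horner steps 8 → 9 → 0, so m(10) = 0.
  α_4 = 2: Horner steps 8 → 0 → 9, so m(2) = 9.
  α_5 = 7: Horner steps 8 → 7 → 3, so m(7) = 3.
Codeword c = [7, 7, 0, 9, 3] ∈ F_11^5.


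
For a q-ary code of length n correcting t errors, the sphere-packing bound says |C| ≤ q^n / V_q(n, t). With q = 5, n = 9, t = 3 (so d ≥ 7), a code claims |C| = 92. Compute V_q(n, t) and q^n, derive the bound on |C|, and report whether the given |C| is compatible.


V_q(n, t) = 5989, q^n = 1953125, Hamming bound = 326, |C| = 92 ≤ bound (satisfied).

Step 1: Compute V_q(n, t) = Σ_{j=0}^3 C(n, j) (q−1)^j.
  j = 0: C(9,0)·(4)^0 = 1·1 = 1.
  j = 1: C(9,1)·(4)^1 = 9·4 = 36.
  j = 2: C(9,2)·(4)^2 = 36·16 = 576.
  j = 3: C(9,3)·(4)^3 = 84·64 = 5376.
  V_q(n, t) = 1 + 36 + 576 + 5376 = 5989.
Step 2: q^n = 5^9 = 1953125.
Step 3: Hamming bound ⌊q^n / V_q(n,t)⌋ = ⌊1953125/5989⌋ = 326.
Step 4: Compare |C| = 92 to 326: satisfied.
The claimed |C| lies below the Hamming bound.


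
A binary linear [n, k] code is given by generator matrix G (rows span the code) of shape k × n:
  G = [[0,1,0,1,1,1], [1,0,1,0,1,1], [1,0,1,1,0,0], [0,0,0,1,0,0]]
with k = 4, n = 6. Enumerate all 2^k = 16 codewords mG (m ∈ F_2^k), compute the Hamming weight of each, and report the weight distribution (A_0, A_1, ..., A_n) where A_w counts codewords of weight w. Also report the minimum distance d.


Weight distribution: A_0 = 1, A_1 = 2, A_2 = 3, A_3 = 4, A_4 = 3, A_5 = 2, A_6 = 1. Minimum distance d = 1.

Enumerate all 2^4 = 16 messages m ∈ F_2^4.
For each, compute codeword c = mG in F_2^6, then tally its weight.
  m = 0000 → c = 000000, weight = 0.
  m = 1000 → c = 010111, weight = 4.
  m = 0100 → c = 101011, weight = 4.
  m = 1100 → c = 111100, weight = 4.
  m = 0010 → c = 101100, weight = 3.
  m = 1010 → c = 111011, weight = 5.
  m = 0110 → c = 000111, weight = 3.
  m = 1110 → c = 010000, weight = 1.
  m = 0001 → c = 000100, weight = 1.
  m = 1001 → c = 010011, weight = 3.
  m = 0101 → c = 101111, weight = 5.
  m = 1101 → c = 111000, weight = 3.
  m = 0011 → c = 101000, weight = 2.
  m = 1011 → c = 111111, weight = 6.
  m = 0111 → c = 000011, weight = 2.
  m = 1111 → c = 010100, weight = 2.
Tally weights:
  weight 0: 1 codewords.
  weight 1: 2 codewords.
  weight 2: 3 codewords.
  weight 3: 4 codewords.
  weight 4: 3 codewords.
  weight 5: 2 codewords.
  weight 6: 1 codewords.
Minimum distance d = smallest w > 0 with A_w > 0 = 1.
Sanity: Σ A_w = 16 = 2^4 = 16 ✓.


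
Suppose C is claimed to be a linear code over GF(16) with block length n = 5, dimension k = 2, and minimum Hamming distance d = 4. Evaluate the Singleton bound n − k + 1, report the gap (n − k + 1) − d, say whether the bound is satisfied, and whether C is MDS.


Singleton RHS = n − k + 1 = 4, slack = 0, bound satisfied, MDS.

Singleton bound: d ≤ n − k + 1.
Here n = 5, k = 2, so n − k + 1 = 4.
Given d = 4, check d ≤ 4: YES.
Slack = (n − k + 1) − d = 0.
The code is MDS (slack = 0).
Description: the claimed parameters are [5, 2, 4]_16; such a code would be MDS (meets Singleton bound).


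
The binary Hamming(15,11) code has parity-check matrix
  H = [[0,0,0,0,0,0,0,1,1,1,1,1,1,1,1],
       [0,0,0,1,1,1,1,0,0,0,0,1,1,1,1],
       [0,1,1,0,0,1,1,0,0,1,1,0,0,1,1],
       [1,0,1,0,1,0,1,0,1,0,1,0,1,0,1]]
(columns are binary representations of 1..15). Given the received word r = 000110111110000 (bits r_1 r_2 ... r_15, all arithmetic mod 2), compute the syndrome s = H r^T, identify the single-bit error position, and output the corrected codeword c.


s = (0, 1, 1, 0)^T, error position = 6, corrected codeword c = 000111111110000

Compute s = H r^T mod 2 one row at a time:
  s_1 = 1 + 1 + 1 + 1 + 0 + 0 + 0 + 0 = 4 ≡ 0 (mod 2).
  s_2 = 1 + 1 + 0 + 1 + 0 + 0 + 0 + 0 = 3 ≡ 1 (mod 2).
  s_3 = 0 + 0 + 0 + 1 + 1 + 1 + 0 + 0 = 3 ≡ 1 (mod 2).
  s_4 = 0 + 0 + 1 + 1 + 1 + 1 + 0 + 0 = 4 ≡ 0 (mod 2).
s = (0, 1, 1, 0)^T — this equals column 6 of H (binary 0110), so error is at position 6.
Correct: flip bit 6 of r = 000110111110000 to get c = 000111111110000.


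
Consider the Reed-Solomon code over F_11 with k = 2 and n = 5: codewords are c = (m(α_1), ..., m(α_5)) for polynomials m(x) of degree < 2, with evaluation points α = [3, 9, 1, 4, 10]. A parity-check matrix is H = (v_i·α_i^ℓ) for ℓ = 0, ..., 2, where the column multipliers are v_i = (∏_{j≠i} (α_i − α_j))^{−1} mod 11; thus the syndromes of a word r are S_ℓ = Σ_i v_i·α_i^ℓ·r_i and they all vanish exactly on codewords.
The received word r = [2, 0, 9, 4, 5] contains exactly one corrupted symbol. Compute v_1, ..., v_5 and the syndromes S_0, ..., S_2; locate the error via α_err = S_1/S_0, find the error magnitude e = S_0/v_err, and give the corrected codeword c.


S = (4, 3, 5), error at position 2, error magnitude e = 8, c = [2, 3, 9, 4, 5].

Step 1: column multipliers v_i = (∏_{j≠i}(α_i − α_j))^{−1} mod 11.
  i = 1 (α = 3): (3−9)(3−1)(3−4)(3−10) = (−6)·2·(−1)·(−7) = −84 ≡ 4, so v_1 = 4^{−1} = 3 (mod 11).
  i = 2 (α = 9): (9−3)(9−1)(9−4)(9−10) = 6·8·5·(−1) = −240 ≡ 2, so v_2 = 2^{−1} = 6 (mod 11).
  i = 3 (α = 1): (1−3)(1−9)(1−4)(1−10) = (−2)·(−8)·(−3)·(−9) = 432 ≡ 3, so v_3 = 3^{−1} = 4 (mod 11).
  i = 4 (α = 4): (4−3)(4−9)(4−1)(4−10) = 1·(−5)·3·(−6) = 90 ≡ 2, so v_4 = 2^{−1} = 6 (mod 11).
  i = 5 (α = 10): (10−3)(10−9)(10−1)(10−4) = 7·1·9·6 = 378 ≡ 4, so v_5 = 4^{−1} = 3 (mod 11).
  v = [3, 6, 4, 6, 3].
Step 2: syndromes of r = [2, 0, 9, 4, 5] (all sums mod 11).
  S_0 = Σ v_i r_i = 3·2 + 6·0 + 4·9 + 6·4 + 3·5 = 81 ≡ 4.
  S_1 = Σ v_i α_i r_i = 3·3·2 + 6·9·0 + 4·1·9 + 6·4·4 + 3·10·5 = 300 ≡ 3.
  α_i^2 mod 11 = [9, 4, 1, 5, 1].
  S_2 = Σ v_i α_i^2 r_i = 3·9·2 + 6·4·0 + 4·1·9 + 6·5·4 + 3·1·5 = 225 ≡ 5.
  S = (4, 3, 5) ≠ 0, so r is not a codeword (an error is present).
Step 3: locate the error. For a single error e at position i, S_ℓ = v_i·e·α_i^ℓ, so α_err = S_1/S_0.
  S_0^{−1} = 4^{−1} = 3 (mod 11), so α_err = 3·3 = 9 ≡ 9 = α_2. Error position i = 2.
  Consistency check: S_2/S_1 = 5·4 = 20 ≡ 9 = α_err ✓ (single-error assumption holds).
Step 4: error magnitude e = S_0/v_2 = S_0·∏_{j≠2}(α_2 − α_j) = 4·2 = 8 ≡ 8 (mod 11).
Step 5: correct position 2: c_2 = r_2 − e = 0 − 8 ≡ 3 (mod 11). Hence c = [2, 3, 9, 4, 5].
  Check: interpolating c through the α_i gives m(x) = 7 + 2·x (degree < 2) with m(α_i) = c_i for every i, so c is indeed a codeword.


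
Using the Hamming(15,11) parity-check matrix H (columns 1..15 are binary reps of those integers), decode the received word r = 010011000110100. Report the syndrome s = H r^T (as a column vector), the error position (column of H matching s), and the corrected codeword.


s = (1, 1, 0, 1)^T, error position = 13, corrected codeword c = 010011000110000

Compute s = H r^T mod 2 one row at a time:
  s_1 = 0 + 0 + 1 + 1 + 0 + 1 + 0 + 0 = 3 ≡ 1 (mod 2).
  s_2 = 0 + 1 + 1 + 0 + 0 + 1 + 0 + 0 = 3 ≡ 1 (mod 2).
  s_3 = 1 + 0 + 1 + 0 + 1 + 1 + 0 + 0 = 4 ≡ 0 (mod 2).
  s_4 = 0 + 0 + 1 + 0 + 0 + 1 + 1 + 0 = 3 ≡ 1 (mod 2).
s = (1, 1, 0, 1)^T — this equals column 13 of H (binary 1101), so error is at position 13.
Correct: flip bit 13 of r = 010011000110100 to get c = 010011000110000.


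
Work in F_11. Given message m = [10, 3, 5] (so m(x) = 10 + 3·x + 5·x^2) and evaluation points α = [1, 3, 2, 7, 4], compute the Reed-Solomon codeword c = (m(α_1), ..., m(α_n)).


c = [7, 9, 3, 1, 3]

Message polynomial: m(x) = 10 + 3·x + 5·x^2 (mod 11).
For each evaluation point α_i, compute m(α_i) mod 11:
  α_1 = 1: Horner steps 5 → 8 → 7, so m(1) = 7.
  α_2 = 3: Horner steps 5 → 7 → 9, so m(3) = 9.
  α_3 = 2: Horner steps 5 → 2 → 3, so m(2) = 3.
  α_4 = 7: Horner steps 5 → 5 → 1, so m(7) = 1.
  α_5 = 4: Horner steps 5 → 1 → 3, so m(4) = 3.
Codeword c = [7, 9, 3, 1, 3] ∈ F_11^5.


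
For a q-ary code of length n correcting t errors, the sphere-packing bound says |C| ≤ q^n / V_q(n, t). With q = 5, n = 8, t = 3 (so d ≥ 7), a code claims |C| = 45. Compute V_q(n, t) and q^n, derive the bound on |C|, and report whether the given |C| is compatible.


V_q(n, t) = 4065, q^n = 390625, Hamming bound = 96, |C| = 45 ≤ bound (satisfied).

Step 1: Compute V_q(n, t) = Σ_{j=0}^3 C(n, j) (q−1)^j.
  j = 0: C(8,0)·(4)^0 = 1·1 = 1.
  j = 1: C(8,1)·(4)^1 = 8·4 = 32.
  j = 2: C(8,2)·(4)^2 = 28·16 = 448.
  j = 3: C(8,3)·(4)^3 = 56·64 = 3584.
  V_q(n, t) = 1 + 32 + 448 + 3584 = 4065.
Step 2: q^n = 5^8 = 390625.
Step 3: Hamming bound ⌊q^n / V_q(n,t)⌋ = ⌊390625/4065⌋ = 96.
Step 4: Compare |C| = 45 to 96: satisfied.
The claimed |C| lies below the Hamming bound.


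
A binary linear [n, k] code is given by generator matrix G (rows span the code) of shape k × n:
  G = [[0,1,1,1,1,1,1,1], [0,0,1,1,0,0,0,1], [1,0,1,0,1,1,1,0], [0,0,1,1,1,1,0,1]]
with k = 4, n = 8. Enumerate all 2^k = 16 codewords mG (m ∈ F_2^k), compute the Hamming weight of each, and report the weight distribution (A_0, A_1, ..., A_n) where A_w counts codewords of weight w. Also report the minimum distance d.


Weight distribution: A_0 = 1, A_2 = 2, A_3 = 3, A_4 = 3, A_5 = 4, A_6 = 2, A_7 = 1. Minimum distance d = 2.

Enumerate all 2^4 = 16 messages m ∈ F_2^4.
For each, compute codeword c = mG in F_2^8, then tally its weight.
  m = 0000 → c = 00000000, weight = 0.
  m = 1000 → c = 01111111, weight = 7.
  m = 0100 → c = 00110001, weight = 3.
  m = 1100 → c = 01001110, weight = 4.
  m = 0010 → c = 10101110, weight = 5.
  m = 1010 → c = 11010001, weight = 4.
  m = 0110 → c = 10011111, weight = 6.
  m = 1110 → c = 11100000, weight = 3.
  m = 0001 → c = 00111101, weight = 5.
  m = 1001 → c = 01000010, weight = 2.
  m = 0101 → c = 00001100, weight = 2.
  m = 1101 → c = 01110011, weight = 5.
  m = 0011 → c = 10010011, weight = 4.
  m = 1011 → c = 11101100, weight = 5.
  m = 0111 → c = 10100010, weight = 3.
  m = 1111 → c = 11011101, weight = 6.
Tally weights:
  weight 0: 1 codewords.
  weight 2: 2 codewords.
  weight 3: 3 codewords.
  weight 4: 3 codewords.
  weight 5: 4 codewords.
  weight 6: 2 codewords.
  weight 7: 1 codewords.
Minimum distance d = smallest w > 0 with A_w > 0 = 2.
Sanity: Σ A_w = 16 = 2^4 = 16 ✓.
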